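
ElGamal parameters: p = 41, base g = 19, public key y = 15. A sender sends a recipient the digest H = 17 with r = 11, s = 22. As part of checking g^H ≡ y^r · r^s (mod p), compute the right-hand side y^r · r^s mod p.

17

Squares mod 41: 15^1≡15, 15^2≡20, 15^4≡31, 15^8≡18
11 = 8 + 2 + 1, so 15^11 ≡ 18·20·15 ≡ 29 (mod 41)
Squares mod 41: 11^1≡11, 11^2≡39, 11^4≡4, 11^8≡16, 11^16≡10
22 = 16 + 4 + 2, so 11^22 ≡ 10·4·39 ≡ 2 (mod 41)
y^r · r^s ≡ 29·2 = 58 ≡ 17 (mod 41)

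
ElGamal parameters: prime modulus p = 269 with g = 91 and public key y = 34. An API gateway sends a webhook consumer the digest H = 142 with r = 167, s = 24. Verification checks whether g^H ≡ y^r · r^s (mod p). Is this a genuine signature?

genuine

Left side g^H mod p:
Squares mod 269: 91^1≡91, 91^2≡211, 91^4≡136, 91^8≡204, 91^16≡190, 91^32≡54, 91^64≡226, 91^128≡235
142 = 128 + 8 + 4 + 2, so 91^142 ≡ 235·204·136·211 ≡ 65 (mod 269)
Right side y^r · r^s mod p:
Squares mod 269: 34^1≡34, 34^2≡80, 34^4≡213, 34^8≡177, 34^16≡125, 34^32≡23, 34^64≡260, 34^128≡81
167 = 128 + 32 + 4 + 2 + 1, so 34^167 ≡ 81·23·213·80·34 ≡ 244 (mod 269)
Squares mod 269: 167^1≡167, 167^2≡182, 167^4≡37, 167^8≡24, 167^16≡38
24 = 16 + 8, so 167^24 ≡ 38·24 ≡ 105 (mod 269)
244·105 = 25620 ≡ 65 (mod 269)
65 ≡ 65 (mod 269), so the signature is genuine.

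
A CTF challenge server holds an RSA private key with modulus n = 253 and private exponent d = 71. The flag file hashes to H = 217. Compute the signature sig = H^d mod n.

H^2 ≡ 217^2 = 47089 ≡ 31
H^4 ≡ 31^2 = 961 ≡ 202
H^8 ≡ 202^2 = 40804 ≡ 71
H^16 ≡ 71^2 = 5041 ≡ 234
H^32 ≡ 234^2 = 54756 ≡ 108
H^64 ≡ 108^2 = 11664 ≡ 26
71 = 64 + 4 + 2 + 1, so H^71 ≡ 26·202·31·217 ≡ 19 (mod 253)

19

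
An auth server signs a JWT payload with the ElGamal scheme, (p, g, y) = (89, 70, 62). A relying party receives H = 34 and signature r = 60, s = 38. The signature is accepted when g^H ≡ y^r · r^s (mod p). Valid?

Left side g^H mod p:
Squares mod 89: 70^1≡70, 70^2≡5, 70^4≡25, 70^8≡2, 70^16≡4, 70^32≡16
34 = 32 + 2, so 70^34 ≡ 16·5 ≡ 80 (mod 89)
Right side y^r · r^s mod p:
Squares mod 89: 62^1≡62, 62^2≡17, 62^4≡22, 62^8≡39, 62^16≡8, 62^32≡64
60 = 32 + 16 + 8 + 4, so 62^60 ≡ 64·8·39·22 ≡ 81 (mod 89)
Squares mod 89: 60^1≡60, 60^2≡40, 60^4≡87, 60^8≡4, 60^16≡16, 60^32≡78
38 = 32 + 4 + 2, so 60^38 ≡ 78·87·40 ≡ 79 (mod 89)
81·79 = 6399 ≡ 80 (mod 89)
80 ≡ 80 (mod 89), so the signature is genuine.

yes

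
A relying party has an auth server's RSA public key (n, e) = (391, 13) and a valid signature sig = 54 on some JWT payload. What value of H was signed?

sig^2 ≡ 54^2 = 2916 ≡ 179
sig^4 ≡ 179^2 = 32041 ≡ 370
sig^8 ≡ 370^2 = 136900 ≡ 50
13 = 8 + 4 + 1, so sig^13 ≡ 50·370·54 ≡ 386 (mod 391)

386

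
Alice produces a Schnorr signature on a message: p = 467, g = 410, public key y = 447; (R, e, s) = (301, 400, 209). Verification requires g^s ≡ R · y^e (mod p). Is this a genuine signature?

g^s mod p:
Squares mod 467: 410^1≡410, 410^2≡447, 410^4≡400, 410^8≡286, 410^16≡71, 410^32≡371, 410^64≡343, 410^128≡432
209 = 128 + 64 + 16 + 1, so 410^209 ≡ 432·343·71·410 ≡ 357 (mod 467)
R · y^e mod p:
Squares mod 467: 447^1≡447, 447^2≡400, 447^4≡286, 447^8≡71, 447^16≡371, 447^32≡343, 447^64≡432, 447^128≡291, 447^256≡154
400 = 256 + 128 + 16, so 447^400 ≡ 154·291·371 ≡ 327 (mod 467)
301·327 = 98427 ≡ 357 (mod 467)
357 ≡ 357 (mod 467); signature holds.

genuine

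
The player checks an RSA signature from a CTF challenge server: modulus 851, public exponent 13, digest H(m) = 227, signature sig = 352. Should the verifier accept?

accept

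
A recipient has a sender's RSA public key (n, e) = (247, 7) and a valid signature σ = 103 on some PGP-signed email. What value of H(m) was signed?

103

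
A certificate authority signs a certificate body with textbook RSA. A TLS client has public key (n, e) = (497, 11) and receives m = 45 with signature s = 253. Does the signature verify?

does not verify

s^11 mod 497 = 232
232 ≠ 45, so verification fails.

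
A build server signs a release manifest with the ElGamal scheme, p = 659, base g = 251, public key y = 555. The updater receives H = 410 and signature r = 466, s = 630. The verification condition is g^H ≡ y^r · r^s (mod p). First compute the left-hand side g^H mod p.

251^2 = 63001 ≡ 396
251^4 ≡ 396^2 = 156816 ≡ 633
251^8 ≡ 633^2 = 400689 ≡ 17
251^16 ≡ 17^2 = 289
251^32 ≡ 289^2 = 83521 ≡ 487
251^64 ≡ 487^2 = 237169 ≡ 588
251^128 ≡ 588^2 = 345744 ≡ 428
251^256 ≡ 428^2 = 183184 ≡ 641
410 = 256 + 128 + 16 + 8 + 2, so 251^410 ≡ 641·428·289·17·396 ≡ 475 (mod 659)

475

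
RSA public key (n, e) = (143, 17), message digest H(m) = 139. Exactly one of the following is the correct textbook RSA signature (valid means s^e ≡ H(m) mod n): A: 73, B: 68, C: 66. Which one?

B

Candidate A: 73^17 mod 143 = 138
Candidate B: 68^17 mod 143 = 139
  → matches H(m) = 139
Candidate C: 66^17 mod 143 = 66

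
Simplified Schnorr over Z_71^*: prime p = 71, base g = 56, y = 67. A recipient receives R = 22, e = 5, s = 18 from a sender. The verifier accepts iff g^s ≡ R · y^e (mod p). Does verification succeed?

g^s mod p:
Squares mod 71: 56^1≡56, 56^2≡12, 56^4≡2, 56^8≡4, 56^16≡16
18 = 16 + 2, so 56^18 ≡ 16·12 ≡ 50 (mod 71)
R · y^e mod p:
Squares mod 71: 67^1≡67, 67^2≡16, 67^4≡43
5 = 4 + 1, so 67^5 ≡ 43·67 ≡ 41 (mod 71)
22·41 = 902 ≡ 50 (mod 71)
50 ≡ 50 (mod 71); signature holds.

passes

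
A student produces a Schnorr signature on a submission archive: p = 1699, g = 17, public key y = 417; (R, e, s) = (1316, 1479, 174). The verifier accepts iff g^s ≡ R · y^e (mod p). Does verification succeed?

g^s mod p:
Squares mod 1699: 17^1≡17, 17^2≡289, 17^4≡270, 17^8≡1542, 17^16≡863, 17^32≡607, 17^64≡1465, 17^128≡388
174 = 128 + 32 + 8 + 4 + 2, so 17^174 ≡ 388·607·1542·270·289 ≡ 449 (mod 1699)
R · y^e mod p:
Squares mod 1699: 417^1≡417, 417^2≡591, 417^4≡986, 417^8≡368, 417^16≡1203, 417^32≡1360, 417^64≡1088, 417^128≡1240, 417^256≡5, 417^512≡25, 417^1024≡625
1479 = 1024 + 256 + 128 + 64 + 4 + 2 + 1, so 417^1479 ≡ 625·5·1240·1088·986·591·417 ≡ 1088 (mod 1699)
1316·1088 = 1431808 ≡ 1250 (mod 1699)
449 ≠ 1250; the check fails.

fails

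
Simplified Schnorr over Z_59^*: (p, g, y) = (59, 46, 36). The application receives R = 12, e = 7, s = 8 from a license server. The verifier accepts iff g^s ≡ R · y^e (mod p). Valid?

g^s mod p:
46^2 = 2116 ≡ 51
46^4 ≡ 51^2 = 2601 ≡ 5
46^8 ≡ 5^2 = 25
R · y^e mod p:
36^2 = 1296 ≡ 57
36^4 ≡ 57^2 = 3249 ≡ 4
7 = 4 + 2 + 1, so 36^7 ≡ 4·57·36 ≡ 7 (mod 59)
12·7 = 84 ≡ 25 (mod 59)
25 ≡ 25 (mod 59); signature holds.

yes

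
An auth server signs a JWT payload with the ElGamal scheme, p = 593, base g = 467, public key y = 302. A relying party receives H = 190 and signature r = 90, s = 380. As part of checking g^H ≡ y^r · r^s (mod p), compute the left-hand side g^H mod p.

467^2 = 218089 ≡ 458
467^4 ≡ 458^2 = 209764 ≡ 435
467^8 ≡ 435^2 = 189225 ≡ 58
467^16 ≡ 58^2 = 3364 ≡ 399
467^32 ≡ 399^2 = 159201 ≡ 277
467^64 ≡ 277^2 = 76729 ≡ 232
467^128 ≡ 232^2 = 53824 ≡ 454
190 = 128 + 32 + 16 + 8 + 4 + 2, so 467^190 ≡ 454·277·399·58·435·458 ≡ 520 (mod 593)

520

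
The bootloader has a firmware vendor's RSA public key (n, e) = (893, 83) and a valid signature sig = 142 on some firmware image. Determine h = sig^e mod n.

518

sig^2 ≡ 142^2 = 20164 ≡ 518
sig^4 ≡ 518^2 = 268324 ≡ 424
sig^8 ≡ 424^2 = 179776 ≡ 283
sig^16 ≡ 283^2 = 80089 ≡ 612
sig^32 ≡ 612^2 = 374544 ≡ 377
sig^64 ≡ 377^2 = 142129 ≡ 142
83 = 64 + 16 + 2 + 1, so sig^83 ≡ 142·612·518·142 ≡ 518 (mod 893)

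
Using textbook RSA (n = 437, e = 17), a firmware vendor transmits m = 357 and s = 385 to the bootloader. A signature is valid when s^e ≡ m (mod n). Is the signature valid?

invalid

s^2 ≡ 385^2 = 148225 ≡ 82
s^4 ≡ 82^2 = 6724 ≡ 169
s^8 ≡ 169^2 = 28561 ≡ 156
s^16 ≡ 156^2 = 24336 ≡ 301
17 = 16 + 1, so s^17 ≡ 301·385 ≡ 80 (mod 437)
The recovered value 80 does not match the digest 357.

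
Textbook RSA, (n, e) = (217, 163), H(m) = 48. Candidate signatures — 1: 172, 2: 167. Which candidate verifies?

2

Candidate 1: Squares mod 217: 172^1≡172, 172^2≡72, 172^4≡193, 172^8≡142, 172^16≡200, 172^32≡72, 172^64≡193, 172^128≡142; 163 = 128 + 32 + 2 + 1, so 172^163 ≡ 142·72·72·172 ≡ 158 (mod 217)
Candidate 2: Squares mod 217: 167^1≡167, 167^2≡113, 167^4≡183, 167^8≡71, 167^16≡50, 167^32≡113, 167^64≡183, 167^128≡71; 163 = 128 + 32 + 2 + 1, so 167^163 ≡ 71·113·113·167 ≡ 48 (mod 217)
  → matches H(m) = 48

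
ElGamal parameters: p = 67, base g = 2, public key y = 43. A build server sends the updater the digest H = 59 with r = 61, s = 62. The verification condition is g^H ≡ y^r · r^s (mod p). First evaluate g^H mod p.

11

2^2 = 4
2^4 ≡ 4^2 = 16
2^8 ≡ 16^2 = 256 ≡ 55
2^16 ≡ 55^2 = 3025 ≡ 10
2^32 ≡ 10^2 = 100 ≡ 33
59 = 32 + 16 + 8 + 2 + 1, so 2^59 ≡ 33·10·55·4·2 ≡ 11 (mod 67)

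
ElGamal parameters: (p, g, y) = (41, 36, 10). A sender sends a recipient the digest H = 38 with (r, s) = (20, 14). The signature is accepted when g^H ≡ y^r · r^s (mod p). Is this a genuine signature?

genuine

Left side g^H mod p:
36^38 mod 41 = 23
Right side y^r · r^s mod p:
10^20 mod 41 = 1
20^14 mod 41 = 23
1·23 = 23 ≡ 23 (mod 41)
23 ≡ 23 (mod 41), so the signature is genuine.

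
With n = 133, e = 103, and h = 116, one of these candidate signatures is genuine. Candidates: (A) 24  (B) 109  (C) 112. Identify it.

B

Candidate A: Squares mod 133: 24^1≡24, 24^2≡44, 24^4≡74, 24^8≡23, 24^16≡130, 24^32≡9, 24^64≡81; 103 = 64 + 32 + 4 + 2 + 1, so 24^103 ≡ 81·9·74·44·24 ≡ 17 (mod 133)
Candidate B: Squares mod 133: 109^1≡109, 109^2≡44, 109^4≡74, 109^8≡23, 109^16≡130, 109^32≡9, 109^64≡81; 103 = 64 + 32 + 4 + 2 + 1, so 109^103 ≡ 81·9·74·44·109 ≡ 116 (mod 133)
  → matches h = 116
Candidate C: Squares mod 133: 112^1≡112, 112^2≡42, 112^4≡35, 112^8≡28, 112^16≡119, 112^32≡63, 112^64≡112; 103 = 64 + 32 + 4 + 2 + 1, so 112^103 ≡ 112·63·35·42·112 ≡ 35 (mod 133)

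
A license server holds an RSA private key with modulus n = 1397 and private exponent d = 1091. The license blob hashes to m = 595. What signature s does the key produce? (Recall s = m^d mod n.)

1343

m^2 ≡ 595^2 = 354025 ≡ 584
m^4 ≡ 584^2 = 341056 ≡ 188
m^8 ≡ 188^2 = 35344 ≡ 419
m^16 ≡ 419^2 = 175561 ≡ 936
m^32 ≡ 936^2 = 876096 ≡ 177
m^64 ≡ 177^2 = 31329 ≡ 595
m^128 ≡ 595^2 = 354025 ≡ 584
m^256 ≡ 584^2 = 341056 ≡ 188
m^512 ≡ 188^2 = 35344 ≡ 419
m^1024 ≡ 419^2 = 175561 ≡ 936
1091 = 1024 + 64 + 2 + 1, so m^1091 ≡ 936·595·584·595 ≡ 1343 (mod 1397)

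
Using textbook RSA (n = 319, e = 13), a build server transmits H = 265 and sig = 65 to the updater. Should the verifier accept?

Squares mod 319: sig^1≡65, sig^2≡78, sig^4≡23, sig^8≡210
13 = 8 + 4 + 1, so sig^13 ≡ 210·23·65 ≡ 54 (mod 319)
54 ≠ 265, so verification fails.

reject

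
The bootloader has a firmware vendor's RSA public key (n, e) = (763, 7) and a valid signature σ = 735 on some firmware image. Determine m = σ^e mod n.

112

σ^2 ≡ 735^2 = 540225 ≡ 21
σ^4 ≡ 21^2 = 441
7 = 4 + 2 + 1, so σ^7 ≡ 441·21·735 ≡ 112 (mod 763)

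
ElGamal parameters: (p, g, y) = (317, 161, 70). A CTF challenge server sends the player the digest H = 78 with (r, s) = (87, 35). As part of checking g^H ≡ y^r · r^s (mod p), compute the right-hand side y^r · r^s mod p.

63

70^2 = 4900 ≡ 145
70^4 ≡ 145^2 = 21025 ≡ 103
70^8 ≡ 103^2 = 10609 ≡ 148
70^16 ≡ 148^2 = 21904 ≡ 31
70^32 ≡ 31^2 = 961 ≡ 10
70^64 ≡ 10^2 = 100
87 = 64 + 16 + 4 + 2 + 1, so 70^87 ≡ 100·31·103·145·70 ≡ 169 (mod 317)
87^2 = 7569 ≡ 278
87^4 ≡ 278^2 = 77284 ≡ 253
87^8 ≡ 253^2 = 64009 ≡ 292
87^16 ≡ 292^2 = 85264 ≡ 308
87^32 ≡ 308^2 = 94864 ≡ 81
35 = 32 + 2 + 1, so 87^35 ≡ 81·278·87 ≡ 6 (mod 317)
y^r · r^s ≡ 169·6 = 1014 ≡ 63 (mod 317)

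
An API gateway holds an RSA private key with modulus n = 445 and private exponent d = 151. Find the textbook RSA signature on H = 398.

287

Squares mod 445: H^1≡398, H^2≡429, H^4≡256, H^8≡121, H^16≡401, H^32≡156, H^64≡306, H^128≡186
151 = 128 + 16 + 4 + 2 + 1, so H^151 ≡ 186·401·256·429·398 ≡ 287 (mod 445)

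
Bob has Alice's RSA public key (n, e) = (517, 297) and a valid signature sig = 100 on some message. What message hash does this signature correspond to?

111

sig^2 ≡ 100^2 = 10000 ≡ 177
sig^4 ≡ 177^2 = 31329 ≡ 309
sig^8 ≡ 309^2 = 95481 ≡ 353
sig^16 ≡ 353^2 = 124609 ≡ 12
sig^32 ≡ 12^2 = 144
sig^64 ≡ 144^2 = 20736 ≡ 56
sig^128 ≡ 56^2 = 3136 ≡ 34
sig^256 ≡ 34^2 = 1156 ≡ 122
297 = 256 + 32 + 8 + 1, so sig^297 ≡ 122·144·353·100 ≡ 111 (mod 517)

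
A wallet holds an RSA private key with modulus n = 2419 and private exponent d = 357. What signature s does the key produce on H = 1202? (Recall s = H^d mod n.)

299

H^2 ≡ 1202^2 = 1444804 ≡ 661
H^4 ≡ 661^2 = 436921 ≡ 1501
H^8 ≡ 1501^2 = 2253001 ≡ 912
H^16 ≡ 912^2 = 831744 ≡ 2027
H^32 ≡ 2027^2 = 4108729 ≡ 1267
H^64 ≡ 1267^2 = 1605289 ≡ 1492
H^128 ≡ 1492^2 = 2226064 ≡ 584
H^256 ≡ 584^2 = 341056 ≡ 2396
357 = 256 + 64 + 32 + 4 + 1, so H^357 ≡ 2396·1492·1267·1501·1202 ≡ 299 (mod 2419)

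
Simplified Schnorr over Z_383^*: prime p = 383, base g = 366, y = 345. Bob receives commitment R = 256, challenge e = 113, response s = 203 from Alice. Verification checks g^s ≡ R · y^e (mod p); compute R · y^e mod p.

233

345^2 = 119025 ≡ 295
345^4 ≡ 295^2 = 87025 ≡ 84
345^8 ≡ 84^2 = 7056 ≡ 162
345^16 ≡ 162^2 = 26244 ≡ 200
345^32 ≡ 200^2 = 40000 ≡ 168
345^64 ≡ 168^2 = 28224 ≡ 265
113 = 64 + 32 + 16 + 1, so 345^113 ≡ 265·168·200·345 ≡ 158 (mod 383)
R · y^e ≡ 256·158 = 40448 ≡ 233 (mod 383)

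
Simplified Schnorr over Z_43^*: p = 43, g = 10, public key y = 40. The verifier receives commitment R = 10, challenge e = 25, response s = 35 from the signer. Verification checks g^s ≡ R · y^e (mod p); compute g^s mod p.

36

Squares mod 43: 10^1≡10, 10^2≡14, 10^4≡24, 10^8≡17, 10^16≡31, 10^32≡15
35 = 32 + 2 + 1, so 10^35 ≡ 15·14·10 ≡ 36 (mod 43)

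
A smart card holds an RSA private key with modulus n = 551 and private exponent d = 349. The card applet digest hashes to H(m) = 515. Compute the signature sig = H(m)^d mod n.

Squares mod 551: (H(m))^1≡515, (H(m))^2≡194, (H(m))^4≡168, (H(m))^8≡123, (H(m))^16≡252, (H(m))^32≡139, (H(m))^64≡36, (H(m))^128≡194, (H(m))^256≡168
349 = 256 + 64 + 16 + 8 + 4 + 1, so (H(m))^349 ≡ 168·36·252·123·168·515 ≡ 33 (mod 551)

33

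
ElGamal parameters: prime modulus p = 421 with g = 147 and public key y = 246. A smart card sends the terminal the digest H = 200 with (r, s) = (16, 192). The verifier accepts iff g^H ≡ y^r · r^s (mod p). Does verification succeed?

Left side g^H mod p:
147^2 = 21609 ≡ 138
147^4 ≡ 138^2 = 19044 ≡ 99
147^8 ≡ 99^2 = 9801 ≡ 118
147^16 ≡ 118^2 = 13924 ≡ 31
147^32 ≡ 31^2 = 961 ≡ 119
147^64 ≡ 119^2 = 14161 ≡ 268
147^128 ≡ 268^2 = 71824 ≡ 254
200 = 128 + 64 + 8, so 147^200 ≡ 254·268·118 ≡ 237 (mod 421)
Right side y^r · r^s mod p:
246^2 = 60516 ≡ 313
246^4 ≡ 313^2 = 97969 ≡ 297
246^8 ≡ 297^2 = 88209 ≡ 220
246^16 ≡ 220^2 = 48400 ≡ 406
16^2 = 256
16^4 ≡ 256^2 = 65536 ≡ 281
16^8 ≡ 281^2 = 78961 ≡ 234
16^16 ≡ 234^2 = 54756 ≡ 26
16^32 ≡ 26^2 = 676 ≡ 255
16^64 ≡ 255^2 = 65025 ≡ 191
16^128 ≡ 191^2 = 36481 ≡ 275
192 = 128 + 64, so 16^192 ≡ 275·191 ≡ 321 (mod 421)
406·321 = 130326 ≡ 237 (mod 421)
237 ≡ 237 (mod 421), so the signature is genuine.

passes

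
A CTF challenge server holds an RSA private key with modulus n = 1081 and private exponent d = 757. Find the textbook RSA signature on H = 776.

145

H^2 ≡ 776^2 = 602176 ≡ 59
H^4 ≡ 59^2 = 3481 ≡ 238
H^8 ≡ 238^2 = 56644 ≡ 432
H^16 ≡ 432^2 = 186624 ≡ 692
H^32 ≡ 692^2 = 478864 ≡ 1062
H^64 ≡ 1062^2 = 1127844 ≡ 361
H^128 ≡ 361^2 = 130321 ≡ 601
H^256 ≡ 601^2 = 361201 ≡ 147
H^512 ≡ 147^2 = 21609 ≡ 1070
757 = 512 + 128 + 64 + 32 + 16 + 4 + 1, so H^757 ≡ 1070·601·361·1062·692·238·776 ≡ 145 (mod 1081)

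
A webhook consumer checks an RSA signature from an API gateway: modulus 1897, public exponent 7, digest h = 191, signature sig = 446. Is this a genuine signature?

forged

Squares mod 1897: sig^1≡446, sig^2≡1628, sig^4≡275
7 = 4 + 2 + 1, so sig^7 ≡ 275·1628·446 ≡ 1671 (mod 1897)
sig^7 mod 1897 = 1671, but h = 191.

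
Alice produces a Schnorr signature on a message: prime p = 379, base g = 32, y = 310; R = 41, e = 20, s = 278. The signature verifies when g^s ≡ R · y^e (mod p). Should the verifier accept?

accept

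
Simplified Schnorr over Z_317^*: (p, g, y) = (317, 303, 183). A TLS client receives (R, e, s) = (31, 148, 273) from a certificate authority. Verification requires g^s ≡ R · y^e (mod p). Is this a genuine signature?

g^s mod p:
303^2 = 91809 ≡ 196
303^4 ≡ 196^2 = 38416 ≡ 59
303^8 ≡ 59^2 = 3481 ≡ 311
303^16 ≡ 311^2 = 96721 ≡ 36
303^32 ≡ 36^2 = 1296 ≡ 28
303^64 ≡ 28^2 = 784 ≡ 150
303^128 ≡ 150^2 = 22500 ≡ 310
303^256 ≡ 310^2 = 96100 ≡ 49
273 = 256 + 16 + 1, so 303^273 ≡ 49·36·303 ≡ 30 (mod 317)
R · y^e mod p:
183^2 = 33489 ≡ 204
183^4 ≡ 204^2 = 41616 ≡ 89
183^8 ≡ 89^2 = 7921 ≡ 313
183^16 ≡ 313^2 = 97969 ≡ 16
183^32 ≡ 16^2 = 256
183^64 ≡ 256^2 = 65536 ≡ 234
183^128 ≡ 234^2 = 54756 ≡ 232
148 = 128 + 16 + 4, so 183^148 ≡ 232·16·89 ≡ 54 (mod 317)
31·54 = 1674 ≡ 89 (mod 317)
30 ≠ 89; the check fails.

forged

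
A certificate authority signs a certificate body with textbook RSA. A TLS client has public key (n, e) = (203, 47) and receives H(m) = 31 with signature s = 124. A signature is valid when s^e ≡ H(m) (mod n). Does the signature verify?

verifies

s^2 ≡ 124^2 = 15376 ≡ 151
s^4 ≡ 151^2 = 22801 ≡ 65
s^8 ≡ 65^2 = 4225 ≡ 165
s^16 ≡ 165^2 = 27225 ≡ 23
s^32 ≡ 23^2 = 529 ≡ 123
47 = 32 + 8 + 4 + 2 + 1, so s^47 ≡ 123·165·65·151·124 ≡ 31 (mod 203)
Since 31 equals the digest 31, verification succeeds.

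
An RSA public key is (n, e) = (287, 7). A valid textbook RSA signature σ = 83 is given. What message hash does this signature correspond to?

83

σ^2 ≡ 83^2 = 6889 ≡ 1
σ^4 ≡ 1^2 = 1
7 = 4 + 2 + 1, so σ^7 ≡ 1·1·83 ≡ 83 (mod 287)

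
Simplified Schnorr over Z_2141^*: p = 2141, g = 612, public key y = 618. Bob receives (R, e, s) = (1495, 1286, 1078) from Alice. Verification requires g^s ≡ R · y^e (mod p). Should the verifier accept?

reject

g^s mod p:
Squares mod 2141: 612^1≡612, 612^2≡2010, 612^4≡33, 612^8≡1089, 612^16≡1948, 612^32≡852, 612^64≡105, 612^128≡320, 612^256≡1773, 612^512≡541, 612^1024≡1505
1078 = 1024 + 32 + 16 + 4 + 2, so 612^1078 ≡ 1505·852·1948·33·2010 ≡ 1089 (mod 2141)
R · y^e mod p:
Squares mod 2141: 618^1≡618, 618^2≡826, 618^4≡1438, 618^8≡1779, 618^16≡443, 618^32≡1418, 618^64≡325, 618^128≡716, 618^256≡957, 618^512≡1642, 618^1024≡645
1286 = 1024 + 256 + 4 + 2, so 618^1286 ≡ 645·957·1438·826 ≡ 1485 (mod 2141)
1495·1485 = 2220075 ≡ 1999 (mod 2141)
1089 ≠ 1999; the check fails.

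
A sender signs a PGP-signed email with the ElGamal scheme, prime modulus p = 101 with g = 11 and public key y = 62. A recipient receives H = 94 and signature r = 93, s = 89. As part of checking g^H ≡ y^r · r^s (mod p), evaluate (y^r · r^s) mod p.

62^93 mod 101 = 32
93^89 mod 101 = 75
y^r · r^s ≡ 32·75 = 2400 ≡ 77 (mod 101)

77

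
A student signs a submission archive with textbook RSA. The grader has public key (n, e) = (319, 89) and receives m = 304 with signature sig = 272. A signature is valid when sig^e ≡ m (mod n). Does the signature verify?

sig^2 ≡ 272^2 = 73984 ≡ 295
sig^4 ≡ 295^2 = 87025 ≡ 257
sig^8 ≡ 257^2 = 66049 ≡ 16
sig^16 ≡ 16^2 = 256
sig^32 ≡ 256^2 = 65536 ≡ 141
sig^64 ≡ 141^2 = 19881 ≡ 103
89 = 64 + 16 + 8 + 1, so sig^89 ≡ 103·256·16·272 ≡ 304 (mod 319)
sig^89 mod 319 = 304 matches m.

verifies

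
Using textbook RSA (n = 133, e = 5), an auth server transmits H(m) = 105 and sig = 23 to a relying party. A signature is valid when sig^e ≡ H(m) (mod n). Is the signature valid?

invalid

sig^2 ≡ 23^2 = 529 ≡ 130
sig^4 ≡ 130^2 = 16900 ≡ 9
5 = 4 + 1, so sig^5 ≡ 9·23 ≡ 74 (mod 133)
The recovered value 74 does not match the digest 105.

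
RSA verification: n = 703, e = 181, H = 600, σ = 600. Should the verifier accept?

σ^2 ≡ 600^2 = 360000 ≡ 64
σ^4 ≡ 64^2 = 4096 ≡ 581
σ^8 ≡ 581^2 = 337561 ≡ 121
σ^16 ≡ 121^2 = 14641 ≡ 581
σ^32 ≡ 581^2 = 337561 ≡ 121
σ^64 ≡ 121^2 = 14641 ≡ 581
σ^128 ≡ 581^2 = 337561 ≡ 121
181 = 128 + 32 + 16 + 4 + 1, so σ^181 ≡ 121·121·581·581·600 ≡ 600 (mod 703)
600 = H, so the signature checks out.

accept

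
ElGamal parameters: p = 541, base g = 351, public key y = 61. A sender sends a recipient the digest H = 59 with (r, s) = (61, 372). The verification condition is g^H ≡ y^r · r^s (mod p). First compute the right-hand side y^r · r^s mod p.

61

61^2 = 3721 ≡ 475
61^4 ≡ 475^2 = 225625 ≡ 28
61^8 ≡ 28^2 = 784 ≡ 243
61^16 ≡ 243^2 = 59049 ≡ 80
61^32 ≡ 80^2 = 6400 ≡ 449
61 = 32 + 16 + 8 + 4 + 1, so 61^61 ≡ 449·80·243·28·61 ≡ 200 (mod 541)
61^2 = 3721 ≡ 475
61^4 ≡ 475^2 = 225625 ≡ 28
61^8 ≡ 28^2 = 784 ≡ 243
61^16 ≡ 243^2 = 59049 ≡ 80
61^32 ≡ 80^2 = 6400 ≡ 449
61^64 ≡ 449^2 = 201601 ≡ 349
61^128 ≡ 349^2 = 121801 ≡ 76
61^256 ≡ 76^2 = 5776 ≡ 366
372 = 256 + 64 + 32 + 16 + 4, so 61^372 ≡ 366·349·449·80·28 ≡ 214 (mod 541)
y^r · r^s ≡ 200·214 = 42800 ≡ 61 (mod 541)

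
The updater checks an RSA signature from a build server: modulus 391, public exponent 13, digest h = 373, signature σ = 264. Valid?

no

σ^2 ≡ 264^2 = 69696 ≡ 98
σ^4 ≡ 98^2 = 9604 ≡ 220
σ^8 ≡ 220^2 = 48400 ≡ 307
13 = 8 + 4 + 1, so σ^13 ≡ 307·220·264 ≡ 178 (mod 391)
The recovered value 178 does not match the digest 373.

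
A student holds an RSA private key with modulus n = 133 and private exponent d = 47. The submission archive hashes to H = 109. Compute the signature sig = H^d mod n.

51

H^2 ≡ 109^2 = 11881 ≡ 44
H^4 ≡ 44^2 = 1936 ≡ 74
H^8 ≡ 74^2 = 5476 ≡ 23
H^16 ≡ 23^2 = 529 ≡ 130
H^32 ≡ 130^2 = 16900 ≡ 9
47 = 32 + 8 + 4 + 2 + 1, so H^47 ≡ 9·23·74·44·109 ≡ 51 (mod 133)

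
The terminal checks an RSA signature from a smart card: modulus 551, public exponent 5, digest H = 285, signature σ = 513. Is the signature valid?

valid

σ^2 ≡ 513^2 = 263169 ≡ 342
σ^4 ≡ 342^2 = 116964 ≡ 152
5 = 4 + 1, so σ^5 ≡ 152·513 ≡ 285 (mod 551)
285 = H, so the signature checks out.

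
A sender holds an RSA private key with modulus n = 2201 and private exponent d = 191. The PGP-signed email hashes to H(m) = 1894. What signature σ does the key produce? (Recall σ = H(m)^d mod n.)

(H(m))^2 ≡ 1894^2 = 3587236 ≡ 1807
(H(m))^4 ≡ 1807^2 = 3265249 ≡ 1166
(H(m))^8 ≡ 1166^2 = 1359556 ≡ 1539
(H(m))^16 ≡ 1539^2 = 2368521 ≡ 245
(H(m))^32 ≡ 245^2 = 60025 ≡ 598
(H(m))^64 ≡ 598^2 = 357604 ≡ 1042
(H(m))^128 ≡ 1042^2 = 1085764 ≡ 671
191 = 128 + 32 + 16 + 8 + 4 + 2 + 1, so (H(m))^191 ≡ 671·598·245·1539·1166·1807·1894 ≡ 1594 (mod 2201)

1594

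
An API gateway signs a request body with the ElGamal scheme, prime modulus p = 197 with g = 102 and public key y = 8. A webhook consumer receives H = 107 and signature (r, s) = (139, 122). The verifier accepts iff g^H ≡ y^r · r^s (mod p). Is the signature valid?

valid

Left side g^H mod p:
102^2 = 10404 ≡ 160
102^4 ≡ 160^2 = 25600 ≡ 187
102^8 ≡ 187^2 = 34969 ≡ 100
102^16 ≡ 100^2 = 10000 ≡ 150
102^32 ≡ 150^2 = 22500 ≡ 42
102^64 ≡ 42^2 = 1764 ≡ 188
107 = 64 + 32 + 8 + 2 + 1, so 102^107 ≡ 188·42·100·160·102 ≡ 44 (mod 197)
Right side y^r · r^s mod p:
8^2 = 64
8^4 ≡ 64^2 = 4096 ≡ 156
8^8 ≡ 156^2 = 24336 ≡ 105
8^16 ≡ 105^2 = 11025 ≡ 190
8^32 ≡ 190^2 = 36100 ≡ 49
8^64 ≡ 49^2 = 2401 ≡ 37
8^128 ≡ 37^2 = 1369 ≡ 187
139 = 128 + 8 + 2 + 1, so 8^139 ≡ 187·105·64·8 ≡ 13 (mod 197)
139^2 = 19321 ≡ 15
139^4 ≡ 15^2 = 225 ≡ 28
139^8 ≡ 28^2 = 784 ≡ 193
139^16 ≡ 193^2 = 37249 ≡ 16
139^32 ≡ 16^2 = 256 ≡ 59
139^64 ≡ 59^2 = 3481 ≡ 132
122 = 64 + 32 + 16 + 8 + 2, so 139^122 ≡ 132·59·16·193·15 ≡ 64 (mod 197)
13·64 = 832 ≡ 44 (mod 197)
44 ≡ 44 (mod 197), so the signature is genuine.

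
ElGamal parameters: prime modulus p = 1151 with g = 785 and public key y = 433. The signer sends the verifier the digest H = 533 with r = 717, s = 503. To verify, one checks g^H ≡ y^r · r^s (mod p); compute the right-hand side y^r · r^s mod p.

131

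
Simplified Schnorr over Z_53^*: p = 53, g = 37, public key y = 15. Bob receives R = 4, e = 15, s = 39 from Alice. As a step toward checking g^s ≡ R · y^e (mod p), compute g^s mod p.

52

Squares mod 53: 37^1≡37, 37^2≡44, 37^4≡28, 37^8≡42, 37^16≡15, 37^32≡13
39 = 32 + 4 + 2 + 1, so 37^39 ≡ 13·28·44·37 ≡ 52 (mod 53)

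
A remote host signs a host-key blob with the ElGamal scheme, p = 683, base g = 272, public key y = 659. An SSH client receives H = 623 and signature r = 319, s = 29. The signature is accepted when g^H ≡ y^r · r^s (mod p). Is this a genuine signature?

forged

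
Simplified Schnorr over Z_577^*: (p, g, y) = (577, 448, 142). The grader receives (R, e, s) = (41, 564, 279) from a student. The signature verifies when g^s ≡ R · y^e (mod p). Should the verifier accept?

g^s mod p:
448^2 = 200704 ≡ 485
448^4 ≡ 485^2 = 235225 ≡ 386
448^8 ≡ 386^2 = 148996 ≡ 130
448^16 ≡ 130^2 = 16900 ≡ 167
448^32 ≡ 167^2 = 27889 ≡ 193
448^64 ≡ 193^2 = 37249 ≡ 321
448^128 ≡ 321^2 = 103041 ≡ 335
448^256 ≡ 335^2 = 112225 ≡ 287
279 = 256 + 16 + 4 + 2 + 1, so 448^279 ≡ 287·167·386·485·448 ≡ 78 (mod 577)
R · y^e mod p:
142^2 = 20164 ≡ 546
142^4 ≡ 546^2 = 298116 ≡ 384
142^8 ≡ 384^2 = 147456 ≡ 321
142^16 ≡ 321^2 = 103041 ≡ 335
142^32 ≡ 335^2 = 112225 ≡ 287
142^64 ≡ 287^2 = 82369 ≡ 435
142^128 ≡ 435^2 = 189225 ≡ 546
142^256 ≡ 546^2 = 298116 ≡ 384
142^512 ≡ 384^2 = 147456 ≡ 321
564 = 512 + 32 + 16 + 4, so 142^564 ≡ 321·287·335·384 ≡ 213 (mod 577)
41·213 = 8733 ≡ 78 (mod 577)
78 ≡ 78 (mod 577); signature holds.

accept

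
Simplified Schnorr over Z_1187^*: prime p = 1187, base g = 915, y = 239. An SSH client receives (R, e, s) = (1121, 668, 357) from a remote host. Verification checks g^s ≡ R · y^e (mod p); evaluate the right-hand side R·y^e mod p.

509

239^2 = 57121 ≡ 145
239^4 ≡ 145^2 = 21025 ≡ 846
239^8 ≡ 846^2 = 715716 ≡ 1142
239^16 ≡ 1142^2 = 1304164 ≡ 838
239^32 ≡ 838^2 = 702244 ≡ 727
239^64 ≡ 727^2 = 528529 ≡ 314
239^128 ≡ 314^2 = 98596 ≡ 75
239^256 ≡ 75^2 = 5625 ≡ 877
239^512 ≡ 877^2 = 769129 ≡ 1140
668 = 512 + 128 + 16 + 8 + 4, so 239^668 ≡ 1140·75·838·1142·846 ≡ 334 (mod 1187)
R · y^e ≡ 1121·334 = 374414 ≡ 509 (mod 1187)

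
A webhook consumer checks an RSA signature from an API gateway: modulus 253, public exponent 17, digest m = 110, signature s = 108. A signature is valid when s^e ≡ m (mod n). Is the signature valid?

invalid

Squares mod 253: s^1≡108, s^2≡26, s^4≡170, s^8≡58, s^16≡75
17 = 16 + 1, so s^17 ≡ 75·108 ≡ 4 (mod 253)
s^17 mod 253 = 4, but m = 110.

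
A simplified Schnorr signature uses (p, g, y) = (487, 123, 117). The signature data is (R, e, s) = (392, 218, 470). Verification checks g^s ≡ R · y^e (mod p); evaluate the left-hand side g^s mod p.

225

Squares mod 487: 123^1≡123, 123^2≡32, 123^4≡50, 123^8≡65, 123^16≡329, 123^32≡127, 123^64≡58, 123^128≡442, 123^256≡77
470 = 256 + 128 + 64 + 16 + 4 + 2, so 123^470 ≡ 77·442·58·329·50·32 ≡ 225 (mod 487)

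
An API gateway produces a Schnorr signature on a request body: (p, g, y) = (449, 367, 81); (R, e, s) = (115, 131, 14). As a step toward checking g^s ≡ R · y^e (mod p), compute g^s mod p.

Squares mod 449: 367^1≡367, 367^2≡438, 367^4≡121, 367^8≡273
14 = 8 + 4 + 2, so 367^14 ≡ 273·121·438 ≡ 327 (mod 449)

327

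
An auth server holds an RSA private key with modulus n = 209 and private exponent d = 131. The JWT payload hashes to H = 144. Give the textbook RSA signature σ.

Squares mod 209: H^1≡144, H^2≡45, H^4≡144, H^8≡45, H^16≡144, H^32≡45, H^64≡144, H^128≡45
131 = 128 + 2 + 1, so H^131 ≡ 45·45·144 ≡ 45 (mod 209)

45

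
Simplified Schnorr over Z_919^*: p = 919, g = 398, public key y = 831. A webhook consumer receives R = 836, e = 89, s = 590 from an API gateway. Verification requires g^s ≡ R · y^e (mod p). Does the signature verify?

g^s mod p:
398^2 = 158404 ≡ 336
398^4 ≡ 336^2 = 112896 ≡ 778
398^8 ≡ 778^2 = 605284 ≡ 582
398^16 ≡ 582^2 = 338724 ≡ 532
398^32 ≡ 532^2 = 283024 ≡ 891
398^64 ≡ 891^2 = 793881 ≡ 784
398^128 ≡ 784^2 = 614656 ≡ 764
398^256 ≡ 764^2 = 583696 ≡ 131
398^512 ≡ 131^2 = 17161 ≡ 619
590 = 512 + 64 + 8 + 4 + 2, so 398^590 ≡ 619·784·582·778·336 ≡ 714 (mod 919)
R · y^e mod p:
831^2 = 690561 ≡ 392
831^4 ≡ 392^2 = 153664 ≡ 191
831^8 ≡ 191^2 = 36481 ≡ 640
831^16 ≡ 640^2 = 409600 ≡ 645
831^32 ≡ 645^2 = 416025 ≡ 637
831^64 ≡ 637^2 = 405769 ≡ 490
89 = 64 + 16 + 8 + 1, so 831^89 ≡ 490·645·640·831 ≡ 390 (mod 919)
836·390 = 326040 ≡ 714 (mod 919)
714 ≡ 714 (mod 919); signature holds.

verifies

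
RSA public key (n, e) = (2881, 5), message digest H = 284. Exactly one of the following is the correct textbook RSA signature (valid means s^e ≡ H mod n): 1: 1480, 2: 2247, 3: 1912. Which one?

Candidate 1: Squares mod 2881: 1480^1≡1480, 1480^2≡840, 1480^4≡2636; 5 = 4 + 1, so 1480^5 ≡ 2636·1480 ≡ 406 (mod 2881)
Candidate 2: Squares mod 2881: 2247^1≡2247, 2247^2≡1497, 2247^4≡2472; 5 = 4 + 1, so 2247^5 ≡ 2472·2247 ≡ 16 (mod 2881)
Candidate 3: Squares mod 2881: 1912^1≡1912, 1912^2≡2636, 1912^4≡2405; 5 = 4 + 1, so 1912^5 ≡ 2405·1912 ≡ 284 (mod 2881)
  → matches H = 284

3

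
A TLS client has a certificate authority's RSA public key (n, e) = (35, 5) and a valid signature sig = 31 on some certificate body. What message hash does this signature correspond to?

sig^2 ≡ 31^2 = 961 ≡ 16
sig^4 ≡ 16^2 = 256 ≡ 11
5 = 4 + 1, so sig^5 ≡ 11·31 ≡ 26 (mod 35)

26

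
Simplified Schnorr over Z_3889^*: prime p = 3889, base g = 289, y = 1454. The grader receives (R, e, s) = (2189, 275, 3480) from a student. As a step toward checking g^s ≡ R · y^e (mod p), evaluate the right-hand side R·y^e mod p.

3457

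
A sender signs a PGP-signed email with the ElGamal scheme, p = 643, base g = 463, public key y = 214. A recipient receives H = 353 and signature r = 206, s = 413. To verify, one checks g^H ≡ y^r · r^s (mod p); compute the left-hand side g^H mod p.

231

463^2 = 214369 ≡ 250
463^4 ≡ 250^2 = 62500 ≡ 129
463^8 ≡ 129^2 = 16641 ≡ 566
463^16 ≡ 566^2 = 320356 ≡ 142
463^32 ≡ 142^2 = 20164 ≡ 231
463^64 ≡ 231^2 = 53361 ≡ 635
463^128 ≡ 635^2 = 403225 ≡ 64
463^256 ≡ 64^2 = 4096 ≡ 238
353 = 256 + 64 + 32 + 1, so 463^353 ≡ 238·635·231·463 ≡ 231 (mod 643)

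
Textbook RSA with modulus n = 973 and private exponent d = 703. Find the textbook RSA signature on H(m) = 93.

Squares mod 973: (H(m))^1≡93, (H(m))^2≡865, (H(m))^4≡961, (H(m))^8≡144, (H(m))^16≡303, (H(m))^32≡347, (H(m))^64≡730, (H(m))^128≡669, (H(m))^256≡954, (H(m))^512≡361
703 = 512 + 128 + 32 + 16 + 8 + 4 + 2 + 1, so (H(m))^703 ≡ 361·669·347·303·144·961·865·93 ≡ 814 (mod 973)

814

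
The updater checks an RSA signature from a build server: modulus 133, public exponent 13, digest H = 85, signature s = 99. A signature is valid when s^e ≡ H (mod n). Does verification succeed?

s^2 ≡ 99^2 = 9801 ≡ 92
s^4 ≡ 92^2 = 8464 ≡ 85
s^8 ≡ 85^2 = 7225 ≡ 43
13 = 8 + 4 + 1, so s^13 ≡ 43·85·99 ≡ 85 (mod 133)
Since 85 equals the digest 85, verification succeeds.

passes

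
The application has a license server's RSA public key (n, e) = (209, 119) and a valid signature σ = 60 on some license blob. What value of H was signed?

86

σ^2 ≡ 60^2 = 3600 ≡ 47
σ^4 ≡ 47^2 = 2209 ≡ 119
σ^8 ≡ 119^2 = 14161 ≡ 158
σ^16 ≡ 158^2 = 24964 ≡ 93
σ^32 ≡ 93^2 = 8649 ≡ 80
σ^64 ≡ 80^2 = 6400 ≡ 130
119 = 64 + 32 + 16 + 4 + 2 + 1, so σ^119 ≡ 130·80·93·119·47·60 ≡ 86 (mod 209)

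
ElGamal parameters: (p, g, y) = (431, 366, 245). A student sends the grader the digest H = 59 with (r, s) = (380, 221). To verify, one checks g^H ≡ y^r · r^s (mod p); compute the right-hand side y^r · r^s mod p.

358

245^2 = 60025 ≡ 116
245^4 ≡ 116^2 = 13456 ≡ 95
245^8 ≡ 95^2 = 9025 ≡ 405
245^16 ≡ 405^2 = 164025 ≡ 245
245^32 ≡ 245^2 = 60025 ≡ 116
245^64 ≡ 116^2 = 13456 ≡ 95
245^128 ≡ 95^2 = 9025 ≡ 405
245^256 ≡ 405^2 = 164025 ≡ 245
380 = 256 + 64 + 32 + 16 + 8 + 4, so 245^380 ≡ 245·95·116·245·405·95 ≡ 1 (mod 431)
380^2 = 144400 ≡ 15
380^4 ≡ 15^2 = 225
380^8 ≡ 225^2 = 50625 ≡ 198
380^16 ≡ 198^2 = 39204 ≡ 414
380^32 ≡ 414^2 = 171396 ≡ 289
380^64 ≡ 289^2 = 83521 ≡ 338
380^128 ≡ 338^2 = 114244 ≡ 29
221 = 128 + 64 + 16 + 8 + 4 + 1, so 380^221 ≡ 29·338·414·198·225·380 ≡ 358 (mod 431)
y^r · r^s ≡ 1·358 = 358 ≡ 358 (mod 431)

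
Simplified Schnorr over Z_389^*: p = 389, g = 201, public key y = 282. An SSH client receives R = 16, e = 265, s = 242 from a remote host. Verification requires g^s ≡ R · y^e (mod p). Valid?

g^s mod p:
Squares mod 389: 201^1≡201, 201^2≡334, 201^4≡302, 201^8≡178, 201^16≡175, 201^32≡283, 201^64≡344, 201^128≡80
242 = 128 + 64 + 32 + 16 + 2, so 201^242 ≡ 80·344·283·175·334 ≡ 267 (mod 389)
R · y^e mod p:
Squares mod 389: 282^1≡282, 282^2≡168, 282^4≡216, 282^8≡365, 282^16≡187, 282^32≡348, 282^64≡125, 282^128≡65, 282^256≡335
265 = 256 + 8 + 1, so 282^265 ≡ 335·365·282 ≡ 201 (mod 389)
16·201 = 3216 ≡ 104 (mod 389)
267 ≠ 104; the check fails.

no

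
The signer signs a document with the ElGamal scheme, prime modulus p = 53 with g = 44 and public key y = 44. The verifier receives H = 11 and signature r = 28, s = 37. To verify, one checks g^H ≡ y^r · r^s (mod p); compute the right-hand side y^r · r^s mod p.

44^2 = 1936 ≡ 28
44^4 ≡ 28^2 = 784 ≡ 42
44^8 ≡ 42^2 = 1764 ≡ 15
44^16 ≡ 15^2 = 225 ≡ 13
28 = 16 + 8 + 4, so 44^28 ≡ 13·15·42 ≡ 28 (mod 53)
28^2 = 784 ≡ 42
28^4 ≡ 42^2 = 1764 ≡ 15
28^8 ≡ 15^2 = 225 ≡ 13
28^16 ≡ 13^2 = 169 ≡ 10
28^32 ≡ 10^2 = 100 ≡ 47
37 = 32 + 4 + 1, so 28^37 ≡ 47·15·28 ≡ 24 (mod 53)
y^r · r^s ≡ 28·24 = 672 ≡ 36 (mod 53)

36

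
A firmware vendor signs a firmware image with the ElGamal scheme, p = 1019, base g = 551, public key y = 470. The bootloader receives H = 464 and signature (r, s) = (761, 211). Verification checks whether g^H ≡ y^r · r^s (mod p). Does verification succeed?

passes

Left side g^H mod p:
Squares mod 1019: 551^1≡551, 551^2≡958, 551^4≡664, 551^8≡688, 551^16≡528, 551^32≡597, 551^64≡778, 551^128≡1017, 551^256≡4
464 = 256 + 128 + 64 + 16, so 551^464 ≡ 4·1017·778·528 ≡ 3 (mod 1019)
Right side y^r · r^s mod p:
Squares mod 1019: 470^1≡470, 470^2≡796, 470^4≡817, 470^8≡44, 470^16≡917, 470^32≡214, 470^64≡960, 470^128≡424, 470^256≡432, 470^512≡147
761 = 512 + 128 + 64 + 32 + 16 + 8 + 1, so 470^761 ≡ 147·424·960·214·917·44·470 ≡ 240 (mod 1019)
Squares mod 1019: 761^1≡761, 761^2≡329, 761^4≡227, 761^8≡579, 761^16≡1009, 761^32≡100, 761^64≡829, 761^128≡435
211 = 128 + 64 + 16 + 2 + 1, so 761^211 ≡ 435·829·1009·329·761 ≡ 777 (mod 1019)
240·777 = 186480 ≡ 3 (mod 1019)
3 ≡ 3 (mod 1019), so the signature is genuine.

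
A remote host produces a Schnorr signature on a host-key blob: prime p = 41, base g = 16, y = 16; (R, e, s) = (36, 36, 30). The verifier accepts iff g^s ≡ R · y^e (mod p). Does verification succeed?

fails

g^s mod p:
Squares mod 41: 16^1≡16, 16^2≡10, 16^4≡18, 16^8≡37, 16^16≡16
30 = 16 + 8 + 4 + 2, so 16^30 ≡ 16·37·18·10 ≡ 1 (mod 41)
R · y^e mod p:
Squares mod 41: 16^1≡16, 16^2≡10, 16^4≡18, 16^8≡37, 16^16≡16, 16^32≡10
36 = 32 + 4, so 16^36 ≡ 10·18 ≡ 16 (mod 41)
36·16 = 576 ≡ 2 (mod 41)
1 ≠ 2; the check fails.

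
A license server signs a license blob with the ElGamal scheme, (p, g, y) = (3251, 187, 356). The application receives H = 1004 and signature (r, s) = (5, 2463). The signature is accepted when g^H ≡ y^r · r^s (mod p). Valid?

Left side g^H mod p:
187^1004 mod 3251 = 2556
Right side y^r · r^s mod p:
356^5 mod 3251 = 1947
5^2463 mod 3251 = 2541
1947·2541 = 4947327 ≡ 2556 (mod 3251)
2556 ≡ 2556 (mod 3251), so the signature is genuine.

yes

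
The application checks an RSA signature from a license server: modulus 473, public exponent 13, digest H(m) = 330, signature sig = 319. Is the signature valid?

valid

sig^13 mod 473 = 330
Since 330 equals the digest 330, verification succeeds.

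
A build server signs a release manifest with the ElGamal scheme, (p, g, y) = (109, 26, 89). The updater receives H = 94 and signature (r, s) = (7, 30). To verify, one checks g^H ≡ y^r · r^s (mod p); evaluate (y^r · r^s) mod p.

Squares mod 109: 89^1≡89, 89^2≡73, 89^4≡97
7 = 4 + 2 + 1, so 89^7 ≡ 97·73·89 ≡ 80 (mod 109)
Squares mod 109: 7^1≡7, 7^2≡49, 7^4≡3, 7^8≡9, 7^16≡81
30 = 16 + 8 + 4 + 2, so 7^30 ≡ 81·9·3·49 ≡ 16 (mod 109)
y^r · r^s ≡ 80·16 = 1280 ≡ 81 (mod 109)

81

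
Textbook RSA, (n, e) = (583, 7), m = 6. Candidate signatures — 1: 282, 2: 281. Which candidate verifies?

Candidate 1: 282^2 = 79524 ≡ 236; 282^4 ≡ 236^2 = 55696 ≡ 311; 7 = 4 + 2 + 1, so 282^7 ≡ 311·236·282 ≡ 6 (mod 583)
  → matches m = 6
Candidate 2: 281^2 = 78961 ≡ 256; 281^4 ≡ 256^2 = 65536 ≡ 240; 7 = 4 + 2 + 1, so 281^7 ≡ 240·256·281 ≡ 261 (mod 583)

1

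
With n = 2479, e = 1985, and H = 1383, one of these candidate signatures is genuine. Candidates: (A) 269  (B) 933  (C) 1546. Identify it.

C

Candidate A: Squares mod 2479: 269^1≡269, 269^2≡470, 269^4≡269, 269^8≡470, 269^16≡269, 269^32≡470, 269^64≡269, 269^128≡470, 269^256≡269, 269^512≡470, 269^1024≡269; 1985 = 1024 + 512 + 256 + 128 + 64 + 1, so 269^1985 ≡ 269·470·269·470·269·269 ≡ 470 (mod 2479)
Candidate B: Squares mod 2479: 933^1≡933, 933^2≡360, 933^4≡692, 933^8≡417, 933^16≡359, 933^32≡2452, 933^64≡729, 933^128≡935, 933^256≡1617, 933^512≡1823, 933^1024≡1469; 1985 = 1024 + 512 + 256 + 128 + 64 + 1, so 933^1985 ≡ 1469·1823·1617·935·729·933 ≡ 1096 (mod 2479)
Candidate C: Squares mod 2479: 1546^1≡1546, 1546^2≡360, 1546^4≡692, 1546^8≡417, 1546^16≡359, 1546^32≡2452, 1546^64≡729, 1546^128≡935, 1546^256≡1617, 1546^512≡1823, 1546^1024≡1469; 1985 = 1024 + 512 + 256 + 128 + 64 + 1, so 1546^1985 ≡ 1469·1823·1617·935·729·1546 ≡ 1383 (mod 2479)
  → matches H = 1383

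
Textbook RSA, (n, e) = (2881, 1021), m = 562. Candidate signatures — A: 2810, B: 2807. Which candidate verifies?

B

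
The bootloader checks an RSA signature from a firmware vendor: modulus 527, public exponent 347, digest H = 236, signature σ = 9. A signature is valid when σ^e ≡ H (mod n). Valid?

σ^2 ≡ 9^2 = 81
σ^4 ≡ 81^2 = 6561 ≡ 237
σ^8 ≡ 237^2 = 56169 ≡ 307
σ^16 ≡ 307^2 = 94249 ≡ 443
σ^32 ≡ 443^2 = 196249 ≡ 205
σ^64 ≡ 205^2 = 42025 ≡ 392
σ^128 ≡ 392^2 = 153664 ≡ 307
σ^256 ≡ 307^2 = 94249 ≡ 443
347 = 256 + 64 + 16 + 8 + 2 + 1, so σ^347 ≡ 443·392·443·307·81·9 ≡ 236 (mod 527)
σ^347 mod 527 = 236 matches H.

yes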